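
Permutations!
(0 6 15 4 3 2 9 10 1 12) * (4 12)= (0 6 15 12)(1 4 3 2 9 10)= [6, 4, 9, 2, 3, 5, 15, 7, 8, 10, 1, 11, 0, 13, 14, 12]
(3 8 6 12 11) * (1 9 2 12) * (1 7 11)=(1 9 2 12)(3 8 6 7 11)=[0, 9, 12, 8, 4, 5, 7, 11, 6, 2, 10, 3, 1]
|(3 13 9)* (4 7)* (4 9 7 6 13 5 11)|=|(3 5 11 4 6 13 7 9)|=8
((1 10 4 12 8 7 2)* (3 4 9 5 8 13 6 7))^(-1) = ((1 10 9 5 8 3 4 12 13 6 7 2))^(-1) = (1 2 7 6 13 12 4 3 8 5 9 10)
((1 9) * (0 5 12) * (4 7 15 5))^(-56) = (0 5 7)(4 12 15)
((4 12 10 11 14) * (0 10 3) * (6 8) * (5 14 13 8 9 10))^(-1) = ((0 5 14 4 12 3)(6 9 10 11 13 8))^(-1) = (0 3 12 4 14 5)(6 8 13 11 10 9)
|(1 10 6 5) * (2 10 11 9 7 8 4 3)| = 11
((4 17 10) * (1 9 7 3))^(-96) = (17)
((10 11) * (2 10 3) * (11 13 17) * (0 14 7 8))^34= (0 7)(2 11 13)(3 17 10)(8 14)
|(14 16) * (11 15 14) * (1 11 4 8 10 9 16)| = 20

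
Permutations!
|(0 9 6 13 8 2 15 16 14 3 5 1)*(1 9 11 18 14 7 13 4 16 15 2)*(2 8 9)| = 18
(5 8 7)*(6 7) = (5 8 6 7) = [0, 1, 2, 3, 4, 8, 7, 5, 6]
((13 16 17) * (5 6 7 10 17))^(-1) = ((5 6 7 10 17 13 16))^(-1) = (5 16 13 17 10 7 6)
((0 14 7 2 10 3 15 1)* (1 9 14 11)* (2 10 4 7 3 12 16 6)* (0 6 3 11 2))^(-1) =(0 6 1 11 14 9 15 3 16 12 10 7 4 2)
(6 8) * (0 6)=[6, 1, 2, 3, 4, 5, 8, 7, 0]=(0 6 8)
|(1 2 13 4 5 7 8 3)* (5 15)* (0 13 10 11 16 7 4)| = 24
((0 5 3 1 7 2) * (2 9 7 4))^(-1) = (0 2 4 1 3 5)(7 9)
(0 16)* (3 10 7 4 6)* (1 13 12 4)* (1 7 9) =[16, 13, 2, 10, 6, 5, 3, 7, 8, 1, 9, 11, 4, 12, 14, 15, 0] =(0 16)(1 13 12 4 6 3 10 9)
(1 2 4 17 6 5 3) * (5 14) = (1 2 4 17 6 14 5 3) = [0, 2, 4, 1, 17, 3, 14, 7, 8, 9, 10, 11, 12, 13, 5, 15, 16, 6]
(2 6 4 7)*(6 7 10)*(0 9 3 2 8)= (0 9 3 2 7 8)(4 10 6)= [9, 1, 7, 2, 10, 5, 4, 8, 0, 3, 6]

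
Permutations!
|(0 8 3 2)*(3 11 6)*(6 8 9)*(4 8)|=|(0 9 6 3 2)(4 8 11)|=15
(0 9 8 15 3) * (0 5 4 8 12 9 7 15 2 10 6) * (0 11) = (0 7 15 3 5 4 8 2 10 6 11)(9 12) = [7, 1, 10, 5, 8, 4, 11, 15, 2, 12, 6, 0, 9, 13, 14, 3]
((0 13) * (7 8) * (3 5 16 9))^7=((0 13)(3 5 16 9)(7 8))^7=(0 13)(3 9 16 5)(7 8)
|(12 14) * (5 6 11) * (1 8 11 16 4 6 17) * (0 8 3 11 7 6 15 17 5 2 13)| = |(0 8 7 6 16 4 15 17 1 3 11 2 13)(12 14)| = 26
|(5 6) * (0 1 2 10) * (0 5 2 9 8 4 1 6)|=|(0 6 2 10 5)(1 9 8 4)|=20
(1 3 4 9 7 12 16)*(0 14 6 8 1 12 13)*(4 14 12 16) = (16)(0 12 4 9 7 13)(1 3 14 6 8) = [12, 3, 2, 14, 9, 5, 8, 13, 1, 7, 10, 11, 4, 0, 6, 15, 16]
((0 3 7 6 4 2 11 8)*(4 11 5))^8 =((0 3 7 6 11 8)(2 5 4))^8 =(0 7 11)(2 4 5)(3 6 8)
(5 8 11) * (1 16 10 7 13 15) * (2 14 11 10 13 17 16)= (1 2 14 11 5 8 10 7 17 16 13 15)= [0, 2, 14, 3, 4, 8, 6, 17, 10, 9, 7, 5, 12, 15, 11, 1, 13, 16]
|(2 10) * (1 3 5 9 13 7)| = 6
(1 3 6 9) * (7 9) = (1 3 6 7 9) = [0, 3, 2, 6, 4, 5, 7, 9, 8, 1]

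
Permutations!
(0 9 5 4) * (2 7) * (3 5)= (0 9 3 5 4)(2 7)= [9, 1, 7, 5, 0, 4, 6, 2, 8, 3]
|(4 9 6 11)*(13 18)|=|(4 9 6 11)(13 18)|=4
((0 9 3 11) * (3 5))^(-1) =((0 9 5 3 11))^(-1) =(0 11 3 5 9)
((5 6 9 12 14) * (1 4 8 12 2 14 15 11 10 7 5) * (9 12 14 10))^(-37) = (1 14 8 4)(2 9 11 15 12 6 5 7 10) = ((1 4 8 14)(2 10 7 5 6 12 15 11 9))^(-37)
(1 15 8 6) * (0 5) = (0 5)(1 15 8 6) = [5, 15, 2, 3, 4, 0, 1, 7, 6, 9, 10, 11, 12, 13, 14, 8]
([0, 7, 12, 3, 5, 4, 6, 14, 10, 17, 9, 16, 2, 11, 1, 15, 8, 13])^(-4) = (1 14 7)(8 17 16 9 11 10 13)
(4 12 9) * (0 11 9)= (0 11 9 4 12)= [11, 1, 2, 3, 12, 5, 6, 7, 8, 4, 10, 9, 0]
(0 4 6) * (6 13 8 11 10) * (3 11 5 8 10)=[4, 1, 2, 11, 13, 8, 0, 7, 5, 9, 6, 3, 12, 10]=(0 4 13 10 6)(3 11)(5 8)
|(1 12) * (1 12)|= 1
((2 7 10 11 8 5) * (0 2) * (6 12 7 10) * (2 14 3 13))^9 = (14)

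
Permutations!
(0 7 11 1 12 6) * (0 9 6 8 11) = (0 7)(1 12 8 11)(6 9) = [7, 12, 2, 3, 4, 5, 9, 0, 11, 6, 10, 1, 8]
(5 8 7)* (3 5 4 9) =(3 5 8 7 4 9) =[0, 1, 2, 5, 9, 8, 6, 4, 7, 3]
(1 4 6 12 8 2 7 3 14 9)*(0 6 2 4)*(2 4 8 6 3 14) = (0 3 2 7 14 9 1)(6 12) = [3, 0, 7, 2, 4, 5, 12, 14, 8, 1, 10, 11, 6, 13, 9]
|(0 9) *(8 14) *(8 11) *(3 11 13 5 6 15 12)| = 18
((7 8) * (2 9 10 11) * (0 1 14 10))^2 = ((0 1 14 10 11 2 9)(7 8))^2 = (0 14 11 9 1 10 2)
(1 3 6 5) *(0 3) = (0 3 6 5 1) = [3, 0, 2, 6, 4, 1, 5]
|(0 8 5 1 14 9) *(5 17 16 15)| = 9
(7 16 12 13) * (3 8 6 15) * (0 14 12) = [14, 1, 2, 8, 4, 5, 15, 16, 6, 9, 10, 11, 13, 7, 12, 3, 0] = (0 14 12 13 7 16)(3 8 6 15)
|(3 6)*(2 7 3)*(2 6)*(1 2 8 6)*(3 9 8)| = 6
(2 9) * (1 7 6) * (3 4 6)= (1 7 3 4 6)(2 9)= [0, 7, 9, 4, 6, 5, 1, 3, 8, 2]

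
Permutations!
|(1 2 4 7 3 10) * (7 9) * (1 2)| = 6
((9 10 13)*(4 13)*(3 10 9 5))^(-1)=(3 5 13 4 10)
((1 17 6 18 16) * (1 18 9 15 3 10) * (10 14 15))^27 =(1 6 10 17 9)(16 18)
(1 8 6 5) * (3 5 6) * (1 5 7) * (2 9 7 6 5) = (1 8 3 6 5 2 9 7) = [0, 8, 9, 6, 4, 2, 5, 1, 3, 7]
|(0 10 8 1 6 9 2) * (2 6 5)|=6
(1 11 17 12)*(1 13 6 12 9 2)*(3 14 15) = (1 11 17 9 2)(3 14 15)(6 12 13) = [0, 11, 1, 14, 4, 5, 12, 7, 8, 2, 10, 17, 13, 6, 15, 3, 16, 9]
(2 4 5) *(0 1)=(0 1)(2 4 5)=[1, 0, 4, 3, 5, 2]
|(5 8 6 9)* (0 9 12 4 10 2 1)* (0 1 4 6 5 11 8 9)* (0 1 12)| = 12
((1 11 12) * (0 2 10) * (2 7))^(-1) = (0 10 2 7)(1 12 11)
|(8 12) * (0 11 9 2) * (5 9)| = 10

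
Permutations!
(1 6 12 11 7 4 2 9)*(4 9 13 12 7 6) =[0, 4, 13, 3, 2, 5, 7, 9, 8, 1, 10, 6, 11, 12] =(1 4 2 13 12 11 6 7 9)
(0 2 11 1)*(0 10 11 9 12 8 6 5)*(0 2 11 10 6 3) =(0 11 1 6 5 2 9 12 8 3) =[11, 6, 9, 0, 4, 2, 5, 7, 3, 12, 10, 1, 8]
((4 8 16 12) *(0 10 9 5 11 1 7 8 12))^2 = ((0 10 9 5 11 1 7 8 16)(4 12))^2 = (0 9 11 7 16 10 5 1 8)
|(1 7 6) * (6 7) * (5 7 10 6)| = 5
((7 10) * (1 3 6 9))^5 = (1 3 6 9)(7 10)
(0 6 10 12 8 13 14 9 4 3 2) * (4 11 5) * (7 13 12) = (0 6 10 7 13 14 9 11 5 4 3 2)(8 12) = [6, 1, 0, 2, 3, 4, 10, 13, 12, 11, 7, 5, 8, 14, 9]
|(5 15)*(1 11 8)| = |(1 11 8)(5 15)| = 6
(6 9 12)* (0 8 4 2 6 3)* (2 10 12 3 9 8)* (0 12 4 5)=[2, 1, 6, 12, 10, 0, 8, 7, 5, 3, 4, 11, 9]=(0 2 6 8 5)(3 12 9)(4 10)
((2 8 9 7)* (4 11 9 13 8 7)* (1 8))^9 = ((1 8 13)(2 7)(4 11 9))^9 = (13)(2 7)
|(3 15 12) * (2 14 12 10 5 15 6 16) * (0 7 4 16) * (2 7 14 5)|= |(0 14 12 3 6)(2 5 15 10)(4 16 7)|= 60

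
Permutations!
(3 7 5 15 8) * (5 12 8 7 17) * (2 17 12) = (2 17 5 15 7)(3 12 8) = [0, 1, 17, 12, 4, 15, 6, 2, 3, 9, 10, 11, 8, 13, 14, 7, 16, 5]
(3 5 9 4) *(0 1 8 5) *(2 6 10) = [1, 8, 6, 0, 3, 9, 10, 7, 5, 4, 2] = (0 1 8 5 9 4 3)(2 6 10)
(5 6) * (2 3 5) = [0, 1, 3, 5, 4, 6, 2] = (2 3 5 6)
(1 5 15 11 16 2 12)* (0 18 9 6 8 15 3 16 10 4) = (0 18 9 6 8 15 11 10 4)(1 5 3 16 2 12) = [18, 5, 12, 16, 0, 3, 8, 7, 15, 6, 4, 10, 1, 13, 14, 11, 2, 17, 9]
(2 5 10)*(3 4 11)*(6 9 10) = (2 5 6 9 10)(3 4 11) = [0, 1, 5, 4, 11, 6, 9, 7, 8, 10, 2, 3]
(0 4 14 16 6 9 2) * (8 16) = (0 4 14 8 16 6 9 2) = [4, 1, 0, 3, 14, 5, 9, 7, 16, 2, 10, 11, 12, 13, 8, 15, 6]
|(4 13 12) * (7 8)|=6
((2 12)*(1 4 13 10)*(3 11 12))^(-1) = ((1 4 13 10)(2 3 11 12))^(-1) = (1 10 13 4)(2 12 11 3)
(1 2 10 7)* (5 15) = (1 2 10 7)(5 15) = [0, 2, 10, 3, 4, 15, 6, 1, 8, 9, 7, 11, 12, 13, 14, 5]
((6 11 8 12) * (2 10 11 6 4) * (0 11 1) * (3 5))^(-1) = ((0 11 8 12 4 2 10 1)(3 5))^(-1) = (0 1 10 2 4 12 8 11)(3 5)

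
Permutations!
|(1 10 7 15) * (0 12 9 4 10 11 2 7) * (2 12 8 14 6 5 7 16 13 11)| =|(0 8 14 6 5 7 15 1 2 16 13 11 12 9 4 10)| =16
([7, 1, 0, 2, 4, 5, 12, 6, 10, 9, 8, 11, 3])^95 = [2, 1, 3, 12, 4, 5, 7, 0, 10, 9, 8, 11, 6]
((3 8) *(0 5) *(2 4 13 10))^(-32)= (13)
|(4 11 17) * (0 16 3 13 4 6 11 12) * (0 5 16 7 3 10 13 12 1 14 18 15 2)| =42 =|(0 7 3 12 5 16 10 13 4 1 14 18 15 2)(6 11 17)|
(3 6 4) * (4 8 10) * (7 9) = (3 6 8 10 4)(7 9) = [0, 1, 2, 6, 3, 5, 8, 9, 10, 7, 4]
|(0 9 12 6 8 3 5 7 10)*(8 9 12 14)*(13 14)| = 11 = |(0 12 6 9 13 14 8 3 5 7 10)|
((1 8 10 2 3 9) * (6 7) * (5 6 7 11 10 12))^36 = ((1 8 12 5 6 11 10 2 3 9))^36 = (1 10 12 3 6)(2 5 9 11 8)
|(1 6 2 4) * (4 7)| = |(1 6 2 7 4)| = 5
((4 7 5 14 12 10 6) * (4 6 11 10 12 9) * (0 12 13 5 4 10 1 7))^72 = ((0 12 13 5 14 9 10 11 1 7 4))^72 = (0 10 12 11 13 1 5 7 14 4 9)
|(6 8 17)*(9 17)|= 4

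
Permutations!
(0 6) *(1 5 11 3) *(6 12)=(0 12 6)(1 5 11 3)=[12, 5, 2, 1, 4, 11, 0, 7, 8, 9, 10, 3, 6]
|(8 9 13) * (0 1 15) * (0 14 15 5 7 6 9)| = |(0 1 5 7 6 9 13 8)(14 15)| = 8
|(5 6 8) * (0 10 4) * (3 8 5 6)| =12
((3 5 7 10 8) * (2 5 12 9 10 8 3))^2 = (2 7)(3 9)(5 8)(10 12)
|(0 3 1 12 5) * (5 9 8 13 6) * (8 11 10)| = |(0 3 1 12 9 11 10 8 13 6 5)| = 11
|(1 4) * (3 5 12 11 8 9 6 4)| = 9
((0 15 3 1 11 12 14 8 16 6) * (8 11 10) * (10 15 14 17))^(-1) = (0 6 16 8 10 17 12 11 14)(1 3 15)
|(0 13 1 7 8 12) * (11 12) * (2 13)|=8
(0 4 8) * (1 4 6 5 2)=(0 6 5 2 1 4 8)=[6, 4, 1, 3, 8, 2, 5, 7, 0]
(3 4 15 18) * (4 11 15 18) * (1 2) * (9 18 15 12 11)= (1 2)(3 9 18)(4 15)(11 12)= [0, 2, 1, 9, 15, 5, 6, 7, 8, 18, 10, 12, 11, 13, 14, 4, 16, 17, 3]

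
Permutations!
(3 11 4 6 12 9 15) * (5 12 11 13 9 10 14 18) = (3 13 9 15)(4 6 11)(5 12 10 14 18) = [0, 1, 2, 13, 6, 12, 11, 7, 8, 15, 14, 4, 10, 9, 18, 3, 16, 17, 5]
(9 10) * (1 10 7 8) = (1 10 9 7 8) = [0, 10, 2, 3, 4, 5, 6, 8, 1, 7, 9]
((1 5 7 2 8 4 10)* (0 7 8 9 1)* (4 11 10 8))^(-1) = (0 10 11 8 4 5 1 9 2 7)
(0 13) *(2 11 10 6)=(0 13)(2 11 10 6)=[13, 1, 11, 3, 4, 5, 2, 7, 8, 9, 6, 10, 12, 0]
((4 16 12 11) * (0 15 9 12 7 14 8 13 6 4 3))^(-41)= (0 15 9 12 11 3)(4 16 7 14 8 13 6)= ((0 15 9 12 11 3)(4 16 7 14 8 13 6))^(-41)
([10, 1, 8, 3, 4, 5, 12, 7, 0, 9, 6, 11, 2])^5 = (0 8 2 12 6 10)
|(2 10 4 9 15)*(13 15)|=6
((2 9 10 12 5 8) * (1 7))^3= ((1 7)(2 9 10 12 5 8))^3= (1 7)(2 12)(5 9)(8 10)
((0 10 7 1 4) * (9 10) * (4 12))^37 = ((0 9 10 7 1 12 4))^37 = (0 10 1 4 9 7 12)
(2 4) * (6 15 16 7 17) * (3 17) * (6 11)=(2 4)(3 17 11 6 15 16 7)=[0, 1, 4, 17, 2, 5, 15, 3, 8, 9, 10, 6, 12, 13, 14, 16, 7, 11]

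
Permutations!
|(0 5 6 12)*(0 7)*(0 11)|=|(0 5 6 12 7 11)|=6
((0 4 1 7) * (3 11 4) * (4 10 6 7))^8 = ((0 3 11 10 6 7)(1 4))^8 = (0 11 6)(3 10 7)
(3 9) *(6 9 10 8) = (3 10 8 6 9) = [0, 1, 2, 10, 4, 5, 9, 7, 6, 3, 8]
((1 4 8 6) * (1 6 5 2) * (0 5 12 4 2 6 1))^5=(4 12 8)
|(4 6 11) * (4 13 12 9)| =6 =|(4 6 11 13 12 9)|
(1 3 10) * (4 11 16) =(1 3 10)(4 11 16) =[0, 3, 2, 10, 11, 5, 6, 7, 8, 9, 1, 16, 12, 13, 14, 15, 4]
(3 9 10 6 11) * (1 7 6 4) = (1 7 6 11 3 9 10 4) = [0, 7, 2, 9, 1, 5, 11, 6, 8, 10, 4, 3]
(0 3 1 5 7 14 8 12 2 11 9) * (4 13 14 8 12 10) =(0 3 1 5 7 8 10 4 13 14 12 2 11 9) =[3, 5, 11, 1, 13, 7, 6, 8, 10, 0, 4, 9, 2, 14, 12]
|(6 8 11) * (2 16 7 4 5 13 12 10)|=24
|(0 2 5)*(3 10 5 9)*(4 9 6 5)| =|(0 2 6 5)(3 10 4 9)| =4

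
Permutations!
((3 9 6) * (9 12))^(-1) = (3 6 9 12)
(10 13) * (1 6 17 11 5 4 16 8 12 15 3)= (1 6 17 11 5 4 16 8 12 15 3)(10 13)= [0, 6, 2, 1, 16, 4, 17, 7, 12, 9, 13, 5, 15, 10, 14, 3, 8, 11]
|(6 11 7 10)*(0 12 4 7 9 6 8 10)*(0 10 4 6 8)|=9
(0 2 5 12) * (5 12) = (0 2 12) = [2, 1, 12, 3, 4, 5, 6, 7, 8, 9, 10, 11, 0]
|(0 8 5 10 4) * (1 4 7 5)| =12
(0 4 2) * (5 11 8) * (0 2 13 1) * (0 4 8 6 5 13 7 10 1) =(0 8 13)(1 4 7 10)(5 11 6) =[8, 4, 2, 3, 7, 11, 5, 10, 13, 9, 1, 6, 12, 0]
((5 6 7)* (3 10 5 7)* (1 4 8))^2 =(1 8 4)(3 5)(6 10)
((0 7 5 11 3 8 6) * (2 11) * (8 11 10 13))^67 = (0 2 8 7 10 6 5 13)(3 11)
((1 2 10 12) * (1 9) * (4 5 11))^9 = (1 9 12 10 2)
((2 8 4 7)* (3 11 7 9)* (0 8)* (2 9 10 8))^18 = (3 7)(9 11)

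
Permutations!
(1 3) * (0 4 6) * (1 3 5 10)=(0 4 6)(1 5 10)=[4, 5, 2, 3, 6, 10, 0, 7, 8, 9, 1]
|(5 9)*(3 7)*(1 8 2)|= 6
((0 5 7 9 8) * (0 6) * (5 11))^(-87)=(0 9 11 8 5 6 7)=((0 11 5 7 9 8 6))^(-87)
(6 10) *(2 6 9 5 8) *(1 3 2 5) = (1 3 2 6 10 9)(5 8) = [0, 3, 6, 2, 4, 8, 10, 7, 5, 1, 9]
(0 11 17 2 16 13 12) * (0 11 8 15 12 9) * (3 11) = (0 8 15 12 3 11 17 2 16 13 9) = [8, 1, 16, 11, 4, 5, 6, 7, 15, 0, 10, 17, 3, 9, 14, 12, 13, 2]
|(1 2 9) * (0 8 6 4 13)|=|(0 8 6 4 13)(1 2 9)|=15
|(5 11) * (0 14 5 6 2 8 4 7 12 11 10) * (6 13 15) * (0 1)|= 45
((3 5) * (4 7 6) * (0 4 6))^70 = (0 4 7)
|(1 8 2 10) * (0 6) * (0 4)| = 12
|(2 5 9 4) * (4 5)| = |(2 4)(5 9)| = 2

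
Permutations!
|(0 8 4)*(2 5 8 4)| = 6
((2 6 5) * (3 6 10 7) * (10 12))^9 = (2 10 3 5 12 7 6)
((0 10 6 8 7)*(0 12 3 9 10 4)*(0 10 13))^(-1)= ((0 4 10 6 8 7 12 3 9 13))^(-1)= (0 13 9 3 12 7 8 6 10 4)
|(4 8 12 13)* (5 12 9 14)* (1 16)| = |(1 16)(4 8 9 14 5 12 13)| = 14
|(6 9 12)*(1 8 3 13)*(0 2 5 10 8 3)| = 15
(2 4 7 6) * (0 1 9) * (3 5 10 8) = (0 1 9)(2 4 7 6)(3 5 10 8) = [1, 9, 4, 5, 7, 10, 2, 6, 3, 0, 8]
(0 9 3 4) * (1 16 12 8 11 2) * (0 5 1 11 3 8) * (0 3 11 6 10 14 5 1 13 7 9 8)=(0 8 11 2 6 10 14 5 13 7 9)(1 16 12 3 4)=[8, 16, 6, 4, 1, 13, 10, 9, 11, 0, 14, 2, 3, 7, 5, 15, 12]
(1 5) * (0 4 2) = (0 4 2)(1 5) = [4, 5, 0, 3, 2, 1]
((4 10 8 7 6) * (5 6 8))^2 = (4 5)(6 10)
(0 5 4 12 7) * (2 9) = (0 5 4 12 7)(2 9) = [5, 1, 9, 3, 12, 4, 6, 0, 8, 2, 10, 11, 7]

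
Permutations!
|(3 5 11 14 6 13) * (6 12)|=|(3 5 11 14 12 6 13)|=7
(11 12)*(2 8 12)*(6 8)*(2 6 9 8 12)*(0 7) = (0 7)(2 9 8)(6 12 11) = [7, 1, 9, 3, 4, 5, 12, 0, 2, 8, 10, 6, 11]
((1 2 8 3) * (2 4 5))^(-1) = ((1 4 5 2 8 3))^(-1) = (1 3 8 2 5 4)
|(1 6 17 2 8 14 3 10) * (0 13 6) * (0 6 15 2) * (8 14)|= 10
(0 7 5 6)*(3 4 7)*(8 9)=(0 3 4 7 5 6)(8 9)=[3, 1, 2, 4, 7, 6, 0, 5, 9, 8]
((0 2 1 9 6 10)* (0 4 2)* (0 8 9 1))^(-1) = ((0 8 9 6 10 4 2))^(-1) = (0 2 4 10 6 9 8)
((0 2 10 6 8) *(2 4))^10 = ((0 4 2 10 6 8))^10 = (0 6 2)(4 8 10)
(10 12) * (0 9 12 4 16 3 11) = (0 9 12 10 4 16 3 11) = [9, 1, 2, 11, 16, 5, 6, 7, 8, 12, 4, 0, 10, 13, 14, 15, 3]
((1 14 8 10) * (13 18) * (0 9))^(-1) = ((0 9)(1 14 8 10)(13 18))^(-1) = (0 9)(1 10 8 14)(13 18)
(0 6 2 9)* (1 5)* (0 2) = [6, 5, 9, 3, 4, 1, 0, 7, 8, 2] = (0 6)(1 5)(2 9)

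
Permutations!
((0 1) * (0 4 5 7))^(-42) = ((0 1 4 5 7))^(-42) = (0 5 1 7 4)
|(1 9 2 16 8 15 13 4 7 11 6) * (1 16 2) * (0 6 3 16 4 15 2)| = 18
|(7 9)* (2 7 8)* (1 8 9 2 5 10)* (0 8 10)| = |(0 8 5)(1 10)(2 7)| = 6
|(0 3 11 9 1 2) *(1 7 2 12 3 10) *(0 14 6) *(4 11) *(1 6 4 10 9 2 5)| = |(0 9 7 5 1 12 3 10 6)(2 14 4 11)| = 36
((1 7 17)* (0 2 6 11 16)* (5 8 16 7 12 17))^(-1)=(0 16 8 5 7 11 6 2)(1 17 12)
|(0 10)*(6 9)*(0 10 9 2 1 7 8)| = 7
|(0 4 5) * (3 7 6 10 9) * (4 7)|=8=|(0 7 6 10 9 3 4 5)|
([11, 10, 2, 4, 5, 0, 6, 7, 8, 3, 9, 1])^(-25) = (0 5 4 3 9 10 1 11)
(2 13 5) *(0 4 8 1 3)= (0 4 8 1 3)(2 13 5)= [4, 3, 13, 0, 8, 2, 6, 7, 1, 9, 10, 11, 12, 5]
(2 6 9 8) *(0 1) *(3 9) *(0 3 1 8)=[8, 3, 6, 9, 4, 5, 1, 7, 2, 0]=(0 8 2 6 1 3 9)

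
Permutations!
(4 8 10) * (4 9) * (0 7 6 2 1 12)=[7, 12, 1, 3, 8, 5, 2, 6, 10, 4, 9, 11, 0]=(0 7 6 2 1 12)(4 8 10 9)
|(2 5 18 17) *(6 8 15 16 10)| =|(2 5 18 17)(6 8 15 16 10)| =20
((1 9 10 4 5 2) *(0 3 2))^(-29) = ((0 3 2 1 9 10 4 5))^(-29) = (0 1 4 3 9 5 2 10)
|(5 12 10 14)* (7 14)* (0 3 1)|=|(0 3 1)(5 12 10 7 14)|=15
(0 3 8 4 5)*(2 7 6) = (0 3 8 4 5)(2 7 6) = [3, 1, 7, 8, 5, 0, 2, 6, 4]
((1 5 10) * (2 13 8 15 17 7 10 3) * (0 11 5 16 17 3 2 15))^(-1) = ((0 11 5 2 13 8)(1 16 17 7 10)(3 15))^(-1) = (0 8 13 2 5 11)(1 10 7 17 16)(3 15)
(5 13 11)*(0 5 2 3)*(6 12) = (0 5 13 11 2 3)(6 12) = [5, 1, 3, 0, 4, 13, 12, 7, 8, 9, 10, 2, 6, 11]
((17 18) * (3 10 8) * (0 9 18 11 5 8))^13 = ((0 9 18 17 11 5 8 3 10))^13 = (0 11 10 17 3 18 8 9 5)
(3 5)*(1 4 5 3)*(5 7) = [0, 4, 2, 3, 7, 1, 6, 5] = (1 4 7 5)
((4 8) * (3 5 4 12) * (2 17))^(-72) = (17)(3 8 5 12 4)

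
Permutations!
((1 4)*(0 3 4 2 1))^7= (0 3 4)(1 2)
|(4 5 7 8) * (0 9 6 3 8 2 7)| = 14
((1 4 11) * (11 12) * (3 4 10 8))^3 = (1 3 11 8 12 10 4)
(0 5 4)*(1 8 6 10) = (0 5 4)(1 8 6 10) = [5, 8, 2, 3, 0, 4, 10, 7, 6, 9, 1]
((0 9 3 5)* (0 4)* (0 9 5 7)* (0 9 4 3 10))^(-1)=((0 5 3 7 9 10))^(-1)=(0 10 9 7 3 5)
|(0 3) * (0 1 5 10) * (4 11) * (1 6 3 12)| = |(0 12 1 5 10)(3 6)(4 11)| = 10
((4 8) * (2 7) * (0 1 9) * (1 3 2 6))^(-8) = (0 9 1 6 7 2 3) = ((0 3 2 7 6 1 9)(4 8))^(-8)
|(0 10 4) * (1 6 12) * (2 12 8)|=15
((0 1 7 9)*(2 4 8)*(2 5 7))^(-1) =((0 1 2 4 8 5 7 9))^(-1) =(0 9 7 5 8 4 2 1)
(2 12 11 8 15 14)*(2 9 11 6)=(2 12 6)(8 15 14 9 11)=[0, 1, 12, 3, 4, 5, 2, 7, 15, 11, 10, 8, 6, 13, 9, 14]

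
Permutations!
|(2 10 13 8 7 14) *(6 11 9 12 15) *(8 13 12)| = |(2 10 12 15 6 11 9 8 7 14)| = 10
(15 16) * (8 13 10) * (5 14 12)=[0, 1, 2, 3, 4, 14, 6, 7, 13, 9, 8, 11, 5, 10, 12, 16, 15]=(5 14 12)(8 13 10)(15 16)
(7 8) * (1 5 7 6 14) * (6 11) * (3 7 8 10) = (1 5 8 11 6 14)(3 7 10) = [0, 5, 2, 7, 4, 8, 14, 10, 11, 9, 3, 6, 12, 13, 1]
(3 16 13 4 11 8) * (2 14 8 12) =(2 14 8 3 16 13 4 11 12) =[0, 1, 14, 16, 11, 5, 6, 7, 3, 9, 10, 12, 2, 4, 8, 15, 13]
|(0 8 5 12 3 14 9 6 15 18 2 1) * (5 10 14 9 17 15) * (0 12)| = 14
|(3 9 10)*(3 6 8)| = 5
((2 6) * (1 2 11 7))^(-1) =(1 7 11 6 2)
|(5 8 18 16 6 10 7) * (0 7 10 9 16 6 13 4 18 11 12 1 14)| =24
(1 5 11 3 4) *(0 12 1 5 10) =(0 12 1 10)(3 4 5 11) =[12, 10, 2, 4, 5, 11, 6, 7, 8, 9, 0, 3, 1]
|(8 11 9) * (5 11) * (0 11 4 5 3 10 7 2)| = 8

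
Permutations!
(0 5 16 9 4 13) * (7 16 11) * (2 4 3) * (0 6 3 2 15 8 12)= (0 5 11 7 16 9 2 4 13 6 3 15 8 12)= [5, 1, 4, 15, 13, 11, 3, 16, 12, 2, 10, 7, 0, 6, 14, 8, 9]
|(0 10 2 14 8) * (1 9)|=10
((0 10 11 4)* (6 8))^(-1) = (0 4 11 10)(6 8)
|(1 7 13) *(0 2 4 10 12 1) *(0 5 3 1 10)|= 30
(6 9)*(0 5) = (0 5)(6 9) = [5, 1, 2, 3, 4, 0, 9, 7, 8, 6]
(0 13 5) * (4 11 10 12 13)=(0 4 11 10 12 13 5)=[4, 1, 2, 3, 11, 0, 6, 7, 8, 9, 12, 10, 13, 5]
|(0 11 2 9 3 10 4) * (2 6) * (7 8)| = |(0 11 6 2 9 3 10 4)(7 8)| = 8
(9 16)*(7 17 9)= (7 17 9 16)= [0, 1, 2, 3, 4, 5, 6, 17, 8, 16, 10, 11, 12, 13, 14, 15, 7, 9]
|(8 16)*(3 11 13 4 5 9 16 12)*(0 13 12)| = 21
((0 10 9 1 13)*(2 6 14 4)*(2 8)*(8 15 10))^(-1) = ((0 8 2 6 14 4 15 10 9 1 13))^(-1) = (0 13 1 9 10 15 4 14 6 2 8)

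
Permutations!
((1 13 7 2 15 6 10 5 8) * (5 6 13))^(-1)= (1 8 5)(2 7 13 15)(6 10)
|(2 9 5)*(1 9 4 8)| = |(1 9 5 2 4 8)| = 6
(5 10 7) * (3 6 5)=(3 6 5 10 7)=[0, 1, 2, 6, 4, 10, 5, 3, 8, 9, 7]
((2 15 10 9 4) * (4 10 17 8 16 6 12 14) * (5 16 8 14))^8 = (2 14 15 4 17)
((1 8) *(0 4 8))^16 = ((0 4 8 1))^16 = (8)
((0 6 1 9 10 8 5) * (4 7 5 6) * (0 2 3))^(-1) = ((0 4 7 5 2 3)(1 9 10 8 6))^(-1) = (0 3 2 5 7 4)(1 6 8 10 9)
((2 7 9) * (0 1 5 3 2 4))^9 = ((0 1 5 3 2 7 9 4))^9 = (0 1 5 3 2 7 9 4)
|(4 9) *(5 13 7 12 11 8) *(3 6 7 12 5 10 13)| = |(3 6 7 5)(4 9)(8 10 13 12 11)| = 20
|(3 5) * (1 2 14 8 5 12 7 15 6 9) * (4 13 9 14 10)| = 24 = |(1 2 10 4 13 9)(3 12 7 15 6 14 8 5)|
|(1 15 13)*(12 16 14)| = |(1 15 13)(12 16 14)| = 3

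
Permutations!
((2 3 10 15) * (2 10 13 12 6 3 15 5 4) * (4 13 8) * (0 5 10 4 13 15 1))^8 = (0 15 2)(1 5 4)(3 12 8 6 13)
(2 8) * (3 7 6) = [0, 1, 8, 7, 4, 5, 3, 6, 2] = (2 8)(3 7 6)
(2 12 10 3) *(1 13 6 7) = [0, 13, 12, 2, 4, 5, 7, 1, 8, 9, 3, 11, 10, 6] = (1 13 6 7)(2 12 10 3)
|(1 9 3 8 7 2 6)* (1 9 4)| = 6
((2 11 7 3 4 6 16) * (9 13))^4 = (2 4 11 6 7 16 3)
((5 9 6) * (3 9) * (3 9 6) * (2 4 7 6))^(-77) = (9)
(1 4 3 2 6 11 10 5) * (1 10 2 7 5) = [0, 4, 6, 7, 3, 10, 11, 5, 8, 9, 1, 2] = (1 4 3 7 5 10)(2 6 11)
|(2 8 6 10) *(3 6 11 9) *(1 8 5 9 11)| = |(11)(1 8)(2 5 9 3 6 10)| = 6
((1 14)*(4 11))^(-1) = ((1 14)(4 11))^(-1) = (1 14)(4 11)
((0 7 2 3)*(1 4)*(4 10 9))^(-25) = (0 3 2 7)(1 4 9 10)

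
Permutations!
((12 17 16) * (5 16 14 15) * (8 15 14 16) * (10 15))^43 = ((5 8 10 15)(12 17 16))^43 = (5 15 10 8)(12 17 16)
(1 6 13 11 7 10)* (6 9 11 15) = [0, 9, 2, 3, 4, 5, 13, 10, 8, 11, 1, 7, 12, 15, 14, 6] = (1 9 11 7 10)(6 13 15)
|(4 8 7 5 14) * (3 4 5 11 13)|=6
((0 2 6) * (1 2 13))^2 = (0 1 6 13 2)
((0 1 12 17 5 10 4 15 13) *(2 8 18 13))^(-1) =((0 1 12 17 5 10 4 15 2 8 18 13))^(-1) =(0 13 18 8 2 15 4 10 5 17 12 1)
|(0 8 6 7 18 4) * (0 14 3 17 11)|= 10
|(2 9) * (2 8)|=3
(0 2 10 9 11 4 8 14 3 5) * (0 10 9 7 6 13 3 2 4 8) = [4, 1, 9, 5, 0, 10, 13, 6, 14, 11, 7, 8, 12, 3, 2] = (0 4)(2 9 11 8 14)(3 5 10 7 6 13)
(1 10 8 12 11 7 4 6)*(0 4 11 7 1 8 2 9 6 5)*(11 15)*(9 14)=[4, 10, 14, 3, 5, 0, 8, 15, 12, 6, 2, 1, 7, 13, 9, 11]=(0 4 5)(1 10 2 14 9 6 8 12 7 15 11)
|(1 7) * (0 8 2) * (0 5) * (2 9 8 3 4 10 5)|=10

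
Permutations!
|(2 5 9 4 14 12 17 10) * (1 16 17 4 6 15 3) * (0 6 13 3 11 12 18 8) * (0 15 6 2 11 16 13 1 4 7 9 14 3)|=16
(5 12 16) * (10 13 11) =(5 12 16)(10 13 11) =[0, 1, 2, 3, 4, 12, 6, 7, 8, 9, 13, 10, 16, 11, 14, 15, 5]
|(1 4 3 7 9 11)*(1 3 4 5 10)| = 12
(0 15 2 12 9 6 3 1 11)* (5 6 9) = [15, 11, 12, 1, 4, 6, 3, 7, 8, 9, 10, 0, 5, 13, 14, 2] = (0 15 2 12 5 6 3 1 11)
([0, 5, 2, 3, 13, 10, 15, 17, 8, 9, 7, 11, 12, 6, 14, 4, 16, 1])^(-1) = (1 17 7 10 5)(4 15 6 13)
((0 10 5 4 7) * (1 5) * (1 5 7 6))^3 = (0 4 7 5 1 10 6)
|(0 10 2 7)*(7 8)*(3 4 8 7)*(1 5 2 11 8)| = |(0 10 11 8 3 4 1 5 2 7)| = 10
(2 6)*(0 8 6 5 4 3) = (0 8 6 2 5 4 3) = [8, 1, 5, 0, 3, 4, 2, 7, 6]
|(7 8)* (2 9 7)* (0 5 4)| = |(0 5 4)(2 9 7 8)| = 12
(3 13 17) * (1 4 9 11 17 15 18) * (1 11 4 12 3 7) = [0, 12, 2, 13, 9, 5, 6, 1, 8, 4, 10, 17, 3, 15, 14, 18, 16, 7, 11] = (1 12 3 13 15 18 11 17 7)(4 9)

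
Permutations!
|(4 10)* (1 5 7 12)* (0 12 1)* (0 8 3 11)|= 30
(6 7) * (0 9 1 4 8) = (0 9 1 4 8)(6 7) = [9, 4, 2, 3, 8, 5, 7, 6, 0, 1]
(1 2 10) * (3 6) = [0, 2, 10, 6, 4, 5, 3, 7, 8, 9, 1] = (1 2 10)(3 6)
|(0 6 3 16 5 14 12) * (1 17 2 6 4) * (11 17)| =12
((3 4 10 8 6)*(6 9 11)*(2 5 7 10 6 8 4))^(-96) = (11)(2 7 4 3 5 10 6)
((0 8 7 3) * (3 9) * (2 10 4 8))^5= ((0 2 10 4 8 7 9 3))^5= (0 7 10 3 8 2 9 4)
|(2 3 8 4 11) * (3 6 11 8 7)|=|(2 6 11)(3 7)(4 8)|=6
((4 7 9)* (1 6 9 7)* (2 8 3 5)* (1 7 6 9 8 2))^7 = (1 5 3 8 6 7 4 9)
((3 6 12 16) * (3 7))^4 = (3 7 16 12 6)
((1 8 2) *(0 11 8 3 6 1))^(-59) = ((0 11 8 2)(1 3 6))^(-59) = (0 11 8 2)(1 3 6)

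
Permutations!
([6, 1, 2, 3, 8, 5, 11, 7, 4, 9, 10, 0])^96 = [0, 1, 2, 3, 4, 5, 6, 7, 8, 9, 10, 11]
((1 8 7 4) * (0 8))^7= ((0 8 7 4 1))^7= (0 7 1 8 4)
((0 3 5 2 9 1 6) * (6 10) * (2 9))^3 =(0 9 6 5 10 3 1)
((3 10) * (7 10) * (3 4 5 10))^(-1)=((3 7)(4 5 10))^(-1)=(3 7)(4 10 5)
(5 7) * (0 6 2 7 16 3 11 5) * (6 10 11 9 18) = [10, 1, 7, 9, 4, 16, 2, 0, 8, 18, 11, 5, 12, 13, 14, 15, 3, 17, 6] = (0 10 11 5 16 3 9 18 6 2 7)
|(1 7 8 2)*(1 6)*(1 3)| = |(1 7 8 2 6 3)| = 6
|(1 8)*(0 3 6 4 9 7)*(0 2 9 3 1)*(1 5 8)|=3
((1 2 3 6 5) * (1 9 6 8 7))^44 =(1 7 8 3 2)(5 6 9) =((1 2 3 8 7)(5 9 6))^44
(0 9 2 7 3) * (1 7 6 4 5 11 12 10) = [9, 7, 6, 0, 5, 11, 4, 3, 8, 2, 1, 12, 10] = (0 9 2 6 4 5 11 12 10 1 7 3)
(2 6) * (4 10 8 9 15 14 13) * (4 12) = (2 6)(4 10 8 9 15 14 13 12) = [0, 1, 6, 3, 10, 5, 2, 7, 9, 15, 8, 11, 4, 12, 13, 14]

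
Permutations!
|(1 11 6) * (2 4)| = |(1 11 6)(2 4)| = 6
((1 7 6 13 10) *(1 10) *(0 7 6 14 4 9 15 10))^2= ((0 7 14 4 9 15 10)(1 6 13))^2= (0 14 9 10 7 4 15)(1 13 6)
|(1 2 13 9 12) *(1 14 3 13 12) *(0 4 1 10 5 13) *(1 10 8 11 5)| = |(0 4 10 1 2 12 14 3)(5 13 9 8 11)| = 40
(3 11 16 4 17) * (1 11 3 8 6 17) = (1 11 16 4)(6 17 8) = [0, 11, 2, 3, 1, 5, 17, 7, 6, 9, 10, 16, 12, 13, 14, 15, 4, 8]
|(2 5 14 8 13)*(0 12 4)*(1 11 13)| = 21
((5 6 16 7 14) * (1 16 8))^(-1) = ((1 16 7 14 5 6 8))^(-1) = (1 8 6 5 14 7 16)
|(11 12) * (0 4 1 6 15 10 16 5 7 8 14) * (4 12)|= |(0 12 11 4 1 6 15 10 16 5 7 8 14)|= 13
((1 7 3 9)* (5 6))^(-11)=(1 7 3 9)(5 6)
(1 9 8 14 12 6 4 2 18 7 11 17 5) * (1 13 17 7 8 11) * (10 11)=(1 9 10 11 7)(2 18 8 14 12 6 4)(5 13 17)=[0, 9, 18, 3, 2, 13, 4, 1, 14, 10, 11, 7, 6, 17, 12, 15, 16, 5, 8]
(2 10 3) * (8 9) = (2 10 3)(8 9) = [0, 1, 10, 2, 4, 5, 6, 7, 9, 8, 3]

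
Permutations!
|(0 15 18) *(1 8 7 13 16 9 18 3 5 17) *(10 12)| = |(0 15 3 5 17 1 8 7 13 16 9 18)(10 12)| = 12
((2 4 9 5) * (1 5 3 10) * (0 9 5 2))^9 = (0 9 3 10 1 2 4 5)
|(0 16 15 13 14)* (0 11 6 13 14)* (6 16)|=12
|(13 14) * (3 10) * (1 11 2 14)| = |(1 11 2 14 13)(3 10)| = 10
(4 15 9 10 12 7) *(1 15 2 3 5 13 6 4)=(1 15 9 10 12 7)(2 3 5 13 6 4)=[0, 15, 3, 5, 2, 13, 4, 1, 8, 10, 12, 11, 7, 6, 14, 9]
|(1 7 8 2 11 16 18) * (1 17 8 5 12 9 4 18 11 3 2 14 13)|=|(1 7 5 12 9 4 18 17 8 14 13)(2 3)(11 16)|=22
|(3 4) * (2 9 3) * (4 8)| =5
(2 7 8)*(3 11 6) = (2 7 8)(3 11 6) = [0, 1, 7, 11, 4, 5, 3, 8, 2, 9, 10, 6]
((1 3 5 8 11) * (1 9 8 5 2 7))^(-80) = (8 11 9)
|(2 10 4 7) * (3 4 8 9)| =7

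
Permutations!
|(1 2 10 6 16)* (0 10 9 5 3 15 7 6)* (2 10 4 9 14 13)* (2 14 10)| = 12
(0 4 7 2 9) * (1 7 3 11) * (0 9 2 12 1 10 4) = (1 7 12)(3 11 10 4) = [0, 7, 2, 11, 3, 5, 6, 12, 8, 9, 4, 10, 1]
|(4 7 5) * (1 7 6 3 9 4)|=12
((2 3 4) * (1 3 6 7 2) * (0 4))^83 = (0 3 1 4)(2 7 6)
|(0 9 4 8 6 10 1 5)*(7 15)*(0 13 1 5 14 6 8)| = |(0 9 4)(1 14 6 10 5 13)(7 15)| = 6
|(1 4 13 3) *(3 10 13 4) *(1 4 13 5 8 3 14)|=6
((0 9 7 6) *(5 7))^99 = ((0 9 5 7 6))^99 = (0 6 7 5 9)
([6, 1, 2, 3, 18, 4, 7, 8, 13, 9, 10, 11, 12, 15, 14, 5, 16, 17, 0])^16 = (0 4 15 8 6 18 5 13 7)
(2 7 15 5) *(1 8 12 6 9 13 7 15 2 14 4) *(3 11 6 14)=(1 8 12 14 4)(2 15 5 3 11 6 9 13 7)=[0, 8, 15, 11, 1, 3, 9, 2, 12, 13, 10, 6, 14, 7, 4, 5]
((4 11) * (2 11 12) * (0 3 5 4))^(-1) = ((0 3 5 4 12 2 11))^(-1) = (0 11 2 12 4 5 3)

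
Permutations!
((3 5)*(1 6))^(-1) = (1 6)(3 5)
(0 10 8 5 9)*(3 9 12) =(0 10 8 5 12 3 9) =[10, 1, 2, 9, 4, 12, 6, 7, 5, 0, 8, 11, 3]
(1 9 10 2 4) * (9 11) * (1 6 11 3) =(1 3)(2 4 6 11 9 10) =[0, 3, 4, 1, 6, 5, 11, 7, 8, 10, 2, 9]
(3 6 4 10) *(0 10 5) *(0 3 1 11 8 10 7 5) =(0 7 5 3 6 4)(1 11 8 10) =[7, 11, 2, 6, 0, 3, 4, 5, 10, 9, 1, 8]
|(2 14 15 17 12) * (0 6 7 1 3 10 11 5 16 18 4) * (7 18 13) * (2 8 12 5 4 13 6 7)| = 126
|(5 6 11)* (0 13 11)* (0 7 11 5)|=6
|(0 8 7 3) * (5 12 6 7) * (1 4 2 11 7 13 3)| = 35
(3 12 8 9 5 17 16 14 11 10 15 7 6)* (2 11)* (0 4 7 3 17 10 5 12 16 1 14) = (0 4 7 6 17 1 14 2 11 5 10 15 3 16)(8 9 12) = [4, 14, 11, 16, 7, 10, 17, 6, 9, 12, 15, 5, 8, 13, 2, 3, 0, 1]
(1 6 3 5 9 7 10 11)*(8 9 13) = [0, 6, 2, 5, 4, 13, 3, 10, 9, 7, 11, 1, 12, 8] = (1 6 3 5 13 8 9 7 10 11)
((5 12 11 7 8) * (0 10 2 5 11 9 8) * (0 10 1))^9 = (0 1)(2 5 12 9 8 11 7 10)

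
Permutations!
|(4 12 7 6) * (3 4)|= |(3 4 12 7 6)|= 5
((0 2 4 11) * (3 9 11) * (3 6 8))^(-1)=(0 11 9 3 8 6 4 2)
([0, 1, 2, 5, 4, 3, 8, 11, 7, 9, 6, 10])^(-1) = (3 5)(6 10 11 7 8)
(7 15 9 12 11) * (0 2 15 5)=[2, 1, 15, 3, 4, 0, 6, 5, 8, 12, 10, 7, 11, 13, 14, 9]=(0 2 15 9 12 11 7 5)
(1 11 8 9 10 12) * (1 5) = (1 11 8 9 10 12 5) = [0, 11, 2, 3, 4, 1, 6, 7, 9, 10, 12, 8, 5]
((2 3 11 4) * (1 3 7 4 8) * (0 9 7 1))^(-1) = (0 8 11 3 1 2 4 7 9)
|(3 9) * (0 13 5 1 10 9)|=7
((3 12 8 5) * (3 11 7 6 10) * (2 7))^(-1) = (2 11 5 8 12 3 10 6 7)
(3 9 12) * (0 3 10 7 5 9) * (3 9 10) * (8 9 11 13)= [11, 1, 2, 0, 4, 10, 6, 5, 9, 12, 7, 13, 3, 8]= (0 11 13 8 9 12 3)(5 10 7)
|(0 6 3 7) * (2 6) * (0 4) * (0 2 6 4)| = 4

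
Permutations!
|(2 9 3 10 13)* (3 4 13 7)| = 12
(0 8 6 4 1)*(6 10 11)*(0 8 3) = [3, 8, 2, 0, 1, 5, 4, 7, 10, 9, 11, 6] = (0 3)(1 8 10 11 6 4)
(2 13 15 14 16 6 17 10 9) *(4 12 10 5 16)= [0, 1, 13, 3, 12, 16, 17, 7, 8, 2, 9, 11, 10, 15, 4, 14, 6, 5]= (2 13 15 14 4 12 10 9)(5 16 6 17)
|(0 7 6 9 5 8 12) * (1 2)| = |(0 7 6 9 5 8 12)(1 2)| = 14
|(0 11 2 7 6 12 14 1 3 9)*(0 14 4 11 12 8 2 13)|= 20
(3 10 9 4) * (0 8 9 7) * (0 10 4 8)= [0, 1, 2, 4, 3, 5, 6, 10, 9, 8, 7]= (3 4)(7 10)(8 9)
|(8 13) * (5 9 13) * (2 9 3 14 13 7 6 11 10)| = 30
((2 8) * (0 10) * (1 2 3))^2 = (10)(1 8)(2 3)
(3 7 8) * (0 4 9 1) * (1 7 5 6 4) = (0 1)(3 5 6 4 9 7 8) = [1, 0, 2, 5, 9, 6, 4, 8, 3, 7]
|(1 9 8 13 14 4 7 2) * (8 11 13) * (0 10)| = 8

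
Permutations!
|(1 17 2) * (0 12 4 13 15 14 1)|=|(0 12 4 13 15 14 1 17 2)|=9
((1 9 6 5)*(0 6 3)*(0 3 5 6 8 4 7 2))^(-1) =((0 8 4 7 2)(1 9 5))^(-1) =(0 2 7 4 8)(1 5 9)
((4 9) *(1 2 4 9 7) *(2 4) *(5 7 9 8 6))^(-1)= ((1 4 9 8 6 5 7))^(-1)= (1 7 5 6 8 9 4)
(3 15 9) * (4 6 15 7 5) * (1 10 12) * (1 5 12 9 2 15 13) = [0, 10, 15, 7, 6, 4, 13, 12, 8, 3, 9, 11, 5, 1, 14, 2] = (1 10 9 3 7 12 5 4 6 13)(2 15)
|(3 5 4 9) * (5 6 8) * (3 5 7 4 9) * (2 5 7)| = |(2 5 9 7 4 3 6 8)| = 8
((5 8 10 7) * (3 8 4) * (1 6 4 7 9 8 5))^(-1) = (1 7 5 3 4 6)(8 9 10)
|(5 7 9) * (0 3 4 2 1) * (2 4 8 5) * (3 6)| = 9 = |(0 6 3 8 5 7 9 2 1)|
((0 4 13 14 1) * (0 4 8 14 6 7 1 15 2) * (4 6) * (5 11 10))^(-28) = (0 14 2 8 15)(1 7 6)(5 10 11)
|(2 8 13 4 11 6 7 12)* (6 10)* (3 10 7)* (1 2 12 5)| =24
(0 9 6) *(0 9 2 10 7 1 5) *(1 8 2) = [1, 5, 10, 3, 4, 0, 9, 8, 2, 6, 7] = (0 1 5)(2 10 7 8)(6 9)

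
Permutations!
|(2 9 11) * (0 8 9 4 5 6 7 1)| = |(0 8 9 11 2 4 5 6 7 1)| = 10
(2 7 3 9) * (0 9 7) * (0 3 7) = (0 9 2 3) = [9, 1, 3, 0, 4, 5, 6, 7, 8, 2]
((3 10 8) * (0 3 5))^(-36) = (0 5 8 10 3)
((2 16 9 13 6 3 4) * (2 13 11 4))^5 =(2 13 9 3 4 16 6 11)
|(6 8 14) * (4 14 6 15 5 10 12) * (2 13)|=6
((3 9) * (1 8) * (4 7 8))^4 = (9)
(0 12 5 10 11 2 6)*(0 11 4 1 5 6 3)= (0 12 6 11 2 3)(1 5 10 4)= [12, 5, 3, 0, 1, 10, 11, 7, 8, 9, 4, 2, 6]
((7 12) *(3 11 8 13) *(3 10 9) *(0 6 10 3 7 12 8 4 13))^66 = ((0 6 10 9 7 8)(3 11 4 13))^66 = (3 4)(11 13)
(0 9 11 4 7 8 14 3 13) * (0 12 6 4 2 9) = (2 9 11)(3 13 12 6 4 7 8 14) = [0, 1, 9, 13, 7, 5, 4, 8, 14, 11, 10, 2, 6, 12, 3]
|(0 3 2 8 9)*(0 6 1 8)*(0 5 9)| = 8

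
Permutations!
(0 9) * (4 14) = (0 9)(4 14) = [9, 1, 2, 3, 14, 5, 6, 7, 8, 0, 10, 11, 12, 13, 4]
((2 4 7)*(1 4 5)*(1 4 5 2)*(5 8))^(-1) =(1 7 4 5 8)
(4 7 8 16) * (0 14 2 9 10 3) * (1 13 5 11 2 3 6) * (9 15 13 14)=(0 9 10 6 1 14 3)(2 15 13 5 11)(4 7 8 16)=[9, 14, 15, 0, 7, 11, 1, 8, 16, 10, 6, 2, 12, 5, 3, 13, 4]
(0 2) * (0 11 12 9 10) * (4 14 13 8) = (0 2 11 12 9 10)(4 14 13 8) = [2, 1, 11, 3, 14, 5, 6, 7, 4, 10, 0, 12, 9, 8, 13]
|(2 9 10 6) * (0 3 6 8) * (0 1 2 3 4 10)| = |(0 4 10 8 1 2 9)(3 6)| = 14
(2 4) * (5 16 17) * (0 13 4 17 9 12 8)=(0 13 4 2 17 5 16 9 12 8)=[13, 1, 17, 3, 2, 16, 6, 7, 0, 12, 10, 11, 8, 4, 14, 15, 9, 5]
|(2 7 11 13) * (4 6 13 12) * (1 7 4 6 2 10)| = |(1 7 11 12 6 13 10)(2 4)| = 14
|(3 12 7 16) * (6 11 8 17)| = |(3 12 7 16)(6 11 8 17)| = 4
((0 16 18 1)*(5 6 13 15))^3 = ((0 16 18 1)(5 6 13 15))^3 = (0 1 18 16)(5 15 13 6)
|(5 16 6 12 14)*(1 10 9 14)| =8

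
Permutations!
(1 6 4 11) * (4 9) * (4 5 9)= (1 6 4 11)(5 9)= [0, 6, 2, 3, 11, 9, 4, 7, 8, 5, 10, 1]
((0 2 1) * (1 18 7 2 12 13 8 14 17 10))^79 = ((0 12 13 8 14 17 10 1)(2 18 7))^79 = (0 1 10 17 14 8 13 12)(2 18 7)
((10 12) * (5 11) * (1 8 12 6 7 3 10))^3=(12)(3 7 6 10)(5 11)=((1 8 12)(3 10 6 7)(5 11))^3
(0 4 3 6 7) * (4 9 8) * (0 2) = (0 9 8 4 3 6 7 2) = [9, 1, 0, 6, 3, 5, 7, 2, 4, 8]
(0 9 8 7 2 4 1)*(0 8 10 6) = (0 9 10 6)(1 8 7 2 4) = [9, 8, 4, 3, 1, 5, 0, 2, 7, 10, 6]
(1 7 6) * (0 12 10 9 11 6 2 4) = [12, 7, 4, 3, 0, 5, 1, 2, 8, 11, 9, 6, 10] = (0 12 10 9 11 6 1 7 2 4)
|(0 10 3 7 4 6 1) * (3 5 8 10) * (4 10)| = |(0 3 7 10 5 8 4 6 1)| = 9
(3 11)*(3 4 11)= [0, 1, 2, 3, 11, 5, 6, 7, 8, 9, 10, 4]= (4 11)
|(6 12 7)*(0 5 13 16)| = |(0 5 13 16)(6 12 7)| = 12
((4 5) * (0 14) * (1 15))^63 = (0 14)(1 15)(4 5)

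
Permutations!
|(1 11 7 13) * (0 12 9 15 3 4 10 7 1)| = |(0 12 9 15 3 4 10 7 13)(1 11)| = 18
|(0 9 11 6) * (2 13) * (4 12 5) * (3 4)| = 4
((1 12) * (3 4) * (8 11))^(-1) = (1 12)(3 4)(8 11)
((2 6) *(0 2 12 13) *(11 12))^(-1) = (0 13 12 11 6 2)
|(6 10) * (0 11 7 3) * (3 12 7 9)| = 4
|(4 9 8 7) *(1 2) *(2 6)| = |(1 6 2)(4 9 8 7)| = 12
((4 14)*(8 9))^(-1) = ((4 14)(8 9))^(-1) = (4 14)(8 9)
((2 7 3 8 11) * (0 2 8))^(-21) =((0 2 7 3)(8 11))^(-21) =(0 3 7 2)(8 11)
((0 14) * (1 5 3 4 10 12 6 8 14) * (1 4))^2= ((0 4 10 12 6 8 14)(1 5 3))^2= (0 10 6 14 4 12 8)(1 3 5)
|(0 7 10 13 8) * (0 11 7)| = |(7 10 13 8 11)| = 5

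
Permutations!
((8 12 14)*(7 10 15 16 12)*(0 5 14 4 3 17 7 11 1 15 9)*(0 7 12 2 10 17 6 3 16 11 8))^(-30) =((0 5 14)(1 15 11)(2 10 9 7 17 12 4 16)(3 6))^(-30) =(2 9 17 4)(7 12 16 10)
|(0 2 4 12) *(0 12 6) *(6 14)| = 5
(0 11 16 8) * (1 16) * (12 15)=[11, 16, 2, 3, 4, 5, 6, 7, 0, 9, 10, 1, 15, 13, 14, 12, 8]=(0 11 1 16 8)(12 15)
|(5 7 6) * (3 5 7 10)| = 6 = |(3 5 10)(6 7)|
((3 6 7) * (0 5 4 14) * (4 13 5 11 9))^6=((0 11 9 4 14)(3 6 7)(5 13))^6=(0 11 9 4 14)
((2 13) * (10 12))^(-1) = (2 13)(10 12)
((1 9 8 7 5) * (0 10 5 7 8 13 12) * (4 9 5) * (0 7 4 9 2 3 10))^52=((1 5)(2 3 10 9 13 12 7 4))^52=(2 13)(3 12)(4 9)(7 10)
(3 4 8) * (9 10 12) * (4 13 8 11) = (3 13 8)(4 11)(9 10 12) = [0, 1, 2, 13, 11, 5, 6, 7, 3, 10, 12, 4, 9, 8]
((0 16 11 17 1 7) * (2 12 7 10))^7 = (0 12 10 17 16 7 2 1 11)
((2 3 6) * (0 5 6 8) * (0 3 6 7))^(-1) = ((0 5 7)(2 6)(3 8))^(-1) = (0 7 5)(2 6)(3 8)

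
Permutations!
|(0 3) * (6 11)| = |(0 3)(6 11)| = 2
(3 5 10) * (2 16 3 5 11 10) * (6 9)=(2 16 3 11 10 5)(6 9)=[0, 1, 16, 11, 4, 2, 9, 7, 8, 6, 5, 10, 12, 13, 14, 15, 3]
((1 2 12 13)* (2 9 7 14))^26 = (1 12 14 9 13 2 7)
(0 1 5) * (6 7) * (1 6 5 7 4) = (0 6 4 1 7 5) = [6, 7, 2, 3, 1, 0, 4, 5]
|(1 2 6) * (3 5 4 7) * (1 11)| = 4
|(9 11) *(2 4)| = 2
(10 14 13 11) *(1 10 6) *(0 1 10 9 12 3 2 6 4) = (0 1 9 12 3 2 6 10 14 13 11 4) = [1, 9, 6, 2, 0, 5, 10, 7, 8, 12, 14, 4, 3, 11, 13]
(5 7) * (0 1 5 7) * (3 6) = (7)(0 1 5)(3 6) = [1, 5, 2, 6, 4, 0, 3, 7]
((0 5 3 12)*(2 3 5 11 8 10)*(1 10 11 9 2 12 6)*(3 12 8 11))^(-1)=((0 9 2 12)(1 10 8 3 6))^(-1)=(0 12 2 9)(1 6 3 8 10)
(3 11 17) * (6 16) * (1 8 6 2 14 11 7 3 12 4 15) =[0, 8, 14, 7, 15, 5, 16, 3, 6, 9, 10, 17, 4, 13, 11, 1, 2, 12] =(1 8 6 16 2 14 11 17 12 4 15)(3 7)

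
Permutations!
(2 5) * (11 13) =(2 5)(11 13) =[0, 1, 5, 3, 4, 2, 6, 7, 8, 9, 10, 13, 12, 11]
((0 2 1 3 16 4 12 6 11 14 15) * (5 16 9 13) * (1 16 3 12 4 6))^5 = ((0 2 16 6 11 14 15)(1 12)(3 9 13 5))^5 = (0 14 6 2 15 11 16)(1 12)(3 9 13 5)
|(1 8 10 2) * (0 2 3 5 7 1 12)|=6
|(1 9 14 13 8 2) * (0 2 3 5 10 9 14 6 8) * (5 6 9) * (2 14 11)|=|(0 14 13)(1 11 2)(3 6 8)(5 10)|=6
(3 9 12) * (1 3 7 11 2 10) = (1 3 9 12 7 11 2 10) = [0, 3, 10, 9, 4, 5, 6, 11, 8, 12, 1, 2, 7]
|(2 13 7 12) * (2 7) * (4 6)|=2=|(2 13)(4 6)(7 12)|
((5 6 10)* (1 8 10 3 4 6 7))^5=((1 8 10 5 7)(3 4 6))^5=(10)(3 6 4)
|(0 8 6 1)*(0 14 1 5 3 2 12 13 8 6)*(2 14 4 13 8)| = |(0 6 5 3 14 1 4 13 2 12 8)| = 11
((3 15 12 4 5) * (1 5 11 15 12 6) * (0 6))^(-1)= (0 15 11 4 12 3 5 1 6)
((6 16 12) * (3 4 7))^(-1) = (3 7 4)(6 12 16)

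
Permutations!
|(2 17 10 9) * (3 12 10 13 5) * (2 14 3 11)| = 5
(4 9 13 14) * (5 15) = [0, 1, 2, 3, 9, 15, 6, 7, 8, 13, 10, 11, 12, 14, 4, 5] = (4 9 13 14)(5 15)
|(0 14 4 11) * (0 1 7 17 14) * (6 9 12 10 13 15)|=|(1 7 17 14 4 11)(6 9 12 10 13 15)|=6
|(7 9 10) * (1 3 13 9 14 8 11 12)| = 10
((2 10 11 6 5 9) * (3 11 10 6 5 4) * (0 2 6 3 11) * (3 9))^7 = (0 3 5 11 4 6 9 2)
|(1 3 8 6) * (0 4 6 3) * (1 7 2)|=|(0 4 6 7 2 1)(3 8)|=6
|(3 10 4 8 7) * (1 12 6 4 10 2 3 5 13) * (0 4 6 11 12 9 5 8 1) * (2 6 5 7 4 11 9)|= |(0 11 12 9 7 8 4 1 2 3 6 5 13)|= 13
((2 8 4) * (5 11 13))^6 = ((2 8 4)(5 11 13))^6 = (13)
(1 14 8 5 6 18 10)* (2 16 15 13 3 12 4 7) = (1 14 8 5 6 18 10)(2 16 15 13 3 12 4 7) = [0, 14, 16, 12, 7, 6, 18, 2, 5, 9, 1, 11, 4, 3, 8, 13, 15, 17, 10]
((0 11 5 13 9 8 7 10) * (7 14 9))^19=((0 11 5 13 7 10)(8 14 9))^19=(0 11 5 13 7 10)(8 14 9)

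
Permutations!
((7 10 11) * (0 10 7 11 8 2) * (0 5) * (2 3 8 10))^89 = (11)(0 5 2)(3 8)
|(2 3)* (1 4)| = |(1 4)(2 3)| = 2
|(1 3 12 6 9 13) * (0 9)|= 7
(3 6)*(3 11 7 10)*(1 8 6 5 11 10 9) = (1 8 6 10 3 5 11 7 9) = [0, 8, 2, 5, 4, 11, 10, 9, 6, 1, 3, 7]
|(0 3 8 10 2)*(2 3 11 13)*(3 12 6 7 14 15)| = 8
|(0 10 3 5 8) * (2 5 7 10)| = 12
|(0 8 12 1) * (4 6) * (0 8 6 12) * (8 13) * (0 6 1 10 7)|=|(0 1 13 8 6 4 12 10 7)|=9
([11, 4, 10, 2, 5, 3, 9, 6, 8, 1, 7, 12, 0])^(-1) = (0 12 11)(1 9 6 7 10 2 3 5 4)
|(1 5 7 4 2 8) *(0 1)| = 7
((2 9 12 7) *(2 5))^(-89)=((2 9 12 7 5))^(-89)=(2 9 12 7 5)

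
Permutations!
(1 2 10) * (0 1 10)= (10)(0 1 2)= [1, 2, 0, 3, 4, 5, 6, 7, 8, 9, 10]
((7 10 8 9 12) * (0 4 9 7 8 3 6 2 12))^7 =(12)(0 4 9)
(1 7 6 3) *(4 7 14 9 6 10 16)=(1 14 9 6 3)(4 7 10 16)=[0, 14, 2, 1, 7, 5, 3, 10, 8, 6, 16, 11, 12, 13, 9, 15, 4]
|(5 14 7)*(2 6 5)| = |(2 6 5 14 7)| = 5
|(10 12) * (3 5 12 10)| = |(3 5 12)| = 3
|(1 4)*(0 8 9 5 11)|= 10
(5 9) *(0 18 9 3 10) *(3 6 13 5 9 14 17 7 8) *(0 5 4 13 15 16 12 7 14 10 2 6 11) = (0 18 10 5 11)(2 6 15 16 12 7 8 3)(4 13)(14 17) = [18, 1, 6, 2, 13, 11, 15, 8, 3, 9, 5, 0, 7, 4, 17, 16, 12, 14, 10]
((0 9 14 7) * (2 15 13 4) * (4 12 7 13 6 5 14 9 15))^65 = (0 15 6 5 14 13 12 7)(2 4)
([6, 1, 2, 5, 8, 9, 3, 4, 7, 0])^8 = (0 5 6 9 3)(4 7 8)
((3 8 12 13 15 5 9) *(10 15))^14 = (3 5 10 12)(8 9 15 13)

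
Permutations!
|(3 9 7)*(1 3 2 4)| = |(1 3 9 7 2 4)| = 6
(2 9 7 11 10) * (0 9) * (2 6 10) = [9, 1, 0, 3, 4, 5, 10, 11, 8, 7, 6, 2] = (0 9 7 11 2)(6 10)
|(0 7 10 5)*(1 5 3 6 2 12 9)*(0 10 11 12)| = 11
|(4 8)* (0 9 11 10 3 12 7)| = |(0 9 11 10 3 12 7)(4 8)| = 14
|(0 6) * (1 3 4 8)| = 4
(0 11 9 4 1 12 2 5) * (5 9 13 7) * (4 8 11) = [4, 12, 9, 3, 1, 0, 6, 5, 11, 8, 10, 13, 2, 7] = (0 4 1 12 2 9 8 11 13 7 5)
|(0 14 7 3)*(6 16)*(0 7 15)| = |(0 14 15)(3 7)(6 16)| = 6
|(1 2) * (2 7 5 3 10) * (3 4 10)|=6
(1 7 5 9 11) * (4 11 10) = (1 7 5 9 10 4 11) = [0, 7, 2, 3, 11, 9, 6, 5, 8, 10, 4, 1]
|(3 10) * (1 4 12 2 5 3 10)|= 6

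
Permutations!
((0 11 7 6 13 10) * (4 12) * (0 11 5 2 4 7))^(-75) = ((0 5 2 4 12 7 6 13 10 11))^(-75) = (0 7)(2 13)(4 10)(5 6)(11 12)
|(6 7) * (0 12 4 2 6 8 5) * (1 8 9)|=10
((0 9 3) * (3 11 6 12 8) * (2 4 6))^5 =((0 9 11 2 4 6 12 8 3))^5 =(0 6 9 12 11 8 2 3 4)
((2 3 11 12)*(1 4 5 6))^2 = ((1 4 5 6)(2 3 11 12))^2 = (1 5)(2 11)(3 12)(4 6)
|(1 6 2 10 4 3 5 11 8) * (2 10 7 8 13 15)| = |(1 6 10 4 3 5 11 13 15 2 7 8)| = 12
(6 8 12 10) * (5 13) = (5 13)(6 8 12 10) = [0, 1, 2, 3, 4, 13, 8, 7, 12, 9, 6, 11, 10, 5]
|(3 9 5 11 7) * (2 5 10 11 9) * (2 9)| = 10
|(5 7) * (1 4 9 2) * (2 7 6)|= |(1 4 9 7 5 6 2)|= 7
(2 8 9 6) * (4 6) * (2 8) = (4 6 8 9) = [0, 1, 2, 3, 6, 5, 8, 7, 9, 4]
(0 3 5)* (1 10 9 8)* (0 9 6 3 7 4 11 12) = [7, 10, 2, 5, 11, 9, 3, 4, 1, 8, 6, 12, 0] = (0 7 4 11 12)(1 10 6 3 5 9 8)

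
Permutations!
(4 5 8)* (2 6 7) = [0, 1, 6, 3, 5, 8, 7, 2, 4] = (2 6 7)(4 5 8)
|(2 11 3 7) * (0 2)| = 5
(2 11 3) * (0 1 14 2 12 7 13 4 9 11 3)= [1, 14, 3, 12, 9, 5, 6, 13, 8, 11, 10, 0, 7, 4, 2]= (0 1 14 2 3 12 7 13 4 9 11)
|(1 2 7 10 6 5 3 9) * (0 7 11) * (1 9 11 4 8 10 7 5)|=|(0 5 3 11)(1 2 4 8 10 6)|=12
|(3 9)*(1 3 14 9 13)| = 6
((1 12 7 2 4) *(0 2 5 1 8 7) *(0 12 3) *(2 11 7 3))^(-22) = ((12)(0 11 7 5 1 2 4 8 3))^(-22) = (12)(0 2 11 4 7 8 5 3 1)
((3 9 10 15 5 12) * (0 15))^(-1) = (0 10 9 3 12 5 15)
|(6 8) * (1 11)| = 2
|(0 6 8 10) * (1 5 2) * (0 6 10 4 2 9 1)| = |(0 10 6 8 4 2)(1 5 9)| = 6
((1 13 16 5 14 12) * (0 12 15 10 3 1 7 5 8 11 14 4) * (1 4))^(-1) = (0 4 3 10 15 14 11 8 16 13 1 5 7 12)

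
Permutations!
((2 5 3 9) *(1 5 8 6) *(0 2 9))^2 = (9)(0 8 1 3 2 6 5)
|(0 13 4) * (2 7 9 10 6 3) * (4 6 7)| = 6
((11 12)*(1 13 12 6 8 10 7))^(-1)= ((1 13 12 11 6 8 10 7))^(-1)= (1 7 10 8 6 11 12 13)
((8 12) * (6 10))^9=(6 10)(8 12)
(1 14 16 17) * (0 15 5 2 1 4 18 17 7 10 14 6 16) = (0 15 5 2 1 6 16 7 10 14)(4 18 17) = [15, 6, 1, 3, 18, 2, 16, 10, 8, 9, 14, 11, 12, 13, 0, 5, 7, 4, 17]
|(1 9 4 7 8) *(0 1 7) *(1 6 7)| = 7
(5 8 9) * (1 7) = (1 7)(5 8 9) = [0, 7, 2, 3, 4, 8, 6, 1, 9, 5]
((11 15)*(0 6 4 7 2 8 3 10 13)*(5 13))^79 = (0 13 5 10 3 8 2 7 4 6)(11 15)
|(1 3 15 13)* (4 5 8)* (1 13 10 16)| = 15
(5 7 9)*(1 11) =(1 11)(5 7 9) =[0, 11, 2, 3, 4, 7, 6, 9, 8, 5, 10, 1]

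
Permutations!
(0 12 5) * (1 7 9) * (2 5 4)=(0 12 4 2 5)(1 7 9)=[12, 7, 5, 3, 2, 0, 6, 9, 8, 1, 10, 11, 4]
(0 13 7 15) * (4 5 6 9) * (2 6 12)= (0 13 7 15)(2 6 9 4 5 12)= [13, 1, 6, 3, 5, 12, 9, 15, 8, 4, 10, 11, 2, 7, 14, 0]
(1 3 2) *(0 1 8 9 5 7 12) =(0 1 3 2 8 9 5 7 12) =[1, 3, 8, 2, 4, 7, 6, 12, 9, 5, 10, 11, 0]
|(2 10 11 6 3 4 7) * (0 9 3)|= 9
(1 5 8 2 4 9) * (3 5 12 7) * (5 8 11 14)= [0, 12, 4, 8, 9, 11, 6, 3, 2, 1, 10, 14, 7, 13, 5]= (1 12 7 3 8 2 4 9)(5 11 14)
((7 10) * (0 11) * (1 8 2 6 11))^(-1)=((0 1 8 2 6 11)(7 10))^(-1)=(0 11 6 2 8 1)(7 10)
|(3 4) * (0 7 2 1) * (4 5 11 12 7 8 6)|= 11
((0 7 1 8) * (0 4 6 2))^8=(0 7 1 8 4 6 2)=((0 7 1 8 4 6 2))^8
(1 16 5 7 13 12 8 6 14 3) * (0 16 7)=(0 16 5)(1 7 13 12 8 6 14 3)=[16, 7, 2, 1, 4, 0, 14, 13, 6, 9, 10, 11, 8, 12, 3, 15, 5]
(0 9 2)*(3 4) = [9, 1, 0, 4, 3, 5, 6, 7, 8, 2] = (0 9 2)(3 4)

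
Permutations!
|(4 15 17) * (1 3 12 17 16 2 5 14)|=|(1 3 12 17 4 15 16 2 5 14)|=10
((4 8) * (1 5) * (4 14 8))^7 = ((1 5)(8 14))^7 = (1 5)(8 14)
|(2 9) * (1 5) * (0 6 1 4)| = |(0 6 1 5 4)(2 9)| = 10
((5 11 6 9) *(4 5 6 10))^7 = ((4 5 11 10)(6 9))^7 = (4 10 11 5)(6 9)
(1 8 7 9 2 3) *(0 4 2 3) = (0 4 2)(1 8 7 9 3) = [4, 8, 0, 1, 2, 5, 6, 9, 7, 3]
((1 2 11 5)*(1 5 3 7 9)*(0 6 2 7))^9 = (0 3 11 2 6)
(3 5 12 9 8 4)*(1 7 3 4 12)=(1 7 3 5)(8 12 9)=[0, 7, 2, 5, 4, 1, 6, 3, 12, 8, 10, 11, 9]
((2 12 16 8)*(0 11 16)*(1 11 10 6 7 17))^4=((0 10 6 7 17 1 11 16 8 2 12))^4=(0 17 8 10 1 2 6 11 12 7 16)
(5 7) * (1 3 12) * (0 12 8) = [12, 3, 2, 8, 4, 7, 6, 5, 0, 9, 10, 11, 1] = (0 12 1 3 8)(5 7)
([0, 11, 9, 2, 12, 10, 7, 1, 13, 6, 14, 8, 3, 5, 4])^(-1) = [0, 7, 3, 12, 14, 13, 9, 6, 11, 2, 5, 1, 4, 8, 10]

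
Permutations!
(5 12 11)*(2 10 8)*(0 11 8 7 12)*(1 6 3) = (0 11 5)(1 6 3)(2 10 7 12 8) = [11, 6, 10, 1, 4, 0, 3, 12, 2, 9, 7, 5, 8]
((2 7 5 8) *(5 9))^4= (2 8 5 9 7)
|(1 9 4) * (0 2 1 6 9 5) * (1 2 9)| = |(0 9 4 6 1 5)| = 6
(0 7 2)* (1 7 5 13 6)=(0 5 13 6 1 7 2)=[5, 7, 0, 3, 4, 13, 1, 2, 8, 9, 10, 11, 12, 6]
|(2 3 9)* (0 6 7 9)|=6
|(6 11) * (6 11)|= 1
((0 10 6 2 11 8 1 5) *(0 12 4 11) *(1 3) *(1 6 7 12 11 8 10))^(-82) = (0 5 10 12 8 6)(1 11 7 4 3 2)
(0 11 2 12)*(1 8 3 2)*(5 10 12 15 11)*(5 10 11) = (0 10 12)(1 8 3 2 15 5 11) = [10, 8, 15, 2, 4, 11, 6, 7, 3, 9, 12, 1, 0, 13, 14, 5]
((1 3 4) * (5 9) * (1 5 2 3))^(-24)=(2 3 4 5 9)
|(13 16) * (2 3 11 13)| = |(2 3 11 13 16)| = 5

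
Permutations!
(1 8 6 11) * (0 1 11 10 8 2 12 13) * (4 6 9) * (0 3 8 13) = (0 1 2 12)(3 8 9 4 6 10 13) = [1, 2, 12, 8, 6, 5, 10, 7, 9, 4, 13, 11, 0, 3]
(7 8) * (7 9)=(7 8 9)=[0, 1, 2, 3, 4, 5, 6, 8, 9, 7]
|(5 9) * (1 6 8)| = |(1 6 8)(5 9)| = 6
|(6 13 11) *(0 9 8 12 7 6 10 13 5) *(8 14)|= 24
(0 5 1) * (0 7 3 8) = (0 5 1 7 3 8) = [5, 7, 2, 8, 4, 1, 6, 3, 0]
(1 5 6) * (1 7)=[0, 5, 2, 3, 4, 6, 7, 1]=(1 5 6 7)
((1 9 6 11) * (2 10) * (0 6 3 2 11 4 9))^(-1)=(0 1 11 10 2 3 9 4 6)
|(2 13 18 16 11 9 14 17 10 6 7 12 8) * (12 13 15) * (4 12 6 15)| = |(2 4 12 8)(6 7 13 18 16 11 9 14 17 10 15)| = 44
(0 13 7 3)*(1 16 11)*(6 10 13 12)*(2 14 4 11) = (0 12 6 10 13 7 3)(1 16 2 14 4 11) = [12, 16, 14, 0, 11, 5, 10, 3, 8, 9, 13, 1, 6, 7, 4, 15, 2]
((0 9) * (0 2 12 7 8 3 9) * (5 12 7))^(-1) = (2 9 3 8 7)(5 12)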